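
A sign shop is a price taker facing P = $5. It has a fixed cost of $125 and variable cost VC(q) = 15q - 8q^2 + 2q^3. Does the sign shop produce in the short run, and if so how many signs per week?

Strip out fixed cost: VC = 15q - 8q^2 + 2q^3. Then AVC = 15 - 8q + 2q^2 and MC = 15 - 16q + 6q^2.
The AVC parabola has its vertex at q = 8/4 = 2, where AVC = 15 - 8·2 + 2·2^2 = $7.
With P < min AVC ($5 < $7), every unit sold adds to the loss.
Best response: produce nothing and absorb the $125 fixed cost.

Shut down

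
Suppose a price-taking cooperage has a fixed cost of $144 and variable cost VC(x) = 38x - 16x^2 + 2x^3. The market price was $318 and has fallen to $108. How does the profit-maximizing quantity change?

Output falls from 10 to 7

AVC = 38 - 16x + 2x^2, minimized at x = 4 where min AVC = $6. MC = 38 - 32x + 6x^2.
With P = $318 above the shutdown price, P = MC gives x = 10.
At P = $108 ≥ min AVC, set P = MC: x = 7. The firm stays open but cuts output.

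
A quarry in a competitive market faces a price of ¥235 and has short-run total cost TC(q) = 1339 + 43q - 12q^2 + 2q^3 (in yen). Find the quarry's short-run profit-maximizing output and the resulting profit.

AVC = 43 - 12q + 2q^2; min AVC = ¥25 at q = 3. Since P = ¥235 ≥ min AVC, the firm produces.
With MC = 43 - 24q + 6q^2, P = MC on the upward-sloping part at q* = 8.
TR = 235·8 = 1880. TC = 1339 + 600 = 1939. Profit = 1880 − 1939 = -¥59.
By producing, the firm covers all variable cost plus ¥1280 of fixed cost; shutting down would lose the full ¥1339.

Profit = -¥59 at q = 8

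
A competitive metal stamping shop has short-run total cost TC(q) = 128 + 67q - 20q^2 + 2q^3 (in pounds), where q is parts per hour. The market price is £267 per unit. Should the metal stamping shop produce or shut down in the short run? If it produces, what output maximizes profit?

From TC, MC = TC'(q) = 67 - 40q + 6q^2 and AVC = VC/q = 67 - 20q + 2q^2.
AVC hits its minimum where MC = AVC, at q = 5, giving min AVC = 67 - 20·5 + 2·5^2 = £17.
Because £267 ≥ £17, revenue can cover variable cost; the firm operates.
Solving P = MC: -200 - 40q + 6q^2 = 0 ⇒ q = -10/3 or 10. On the upward-sloping branch, q* = 10.
Check: AVC at q = 10 is £67 ≤ P, so revenue covers variable cost.
Profit = P·q − TC = 267·10 − 798 = £1872.

Produce at q = 10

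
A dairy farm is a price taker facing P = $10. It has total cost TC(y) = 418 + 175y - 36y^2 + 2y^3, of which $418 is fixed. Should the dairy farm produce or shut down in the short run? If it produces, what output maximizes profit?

Strip out fixed cost: VC = 175y - 36y^2 + 2y^3. Then AVC = 175 - 36y + 2y^2 and MC = 175 - 72y + 6y^2.
The AVC parabola has its vertex at y = 36/4 = 9, where AVC = 175 - 36·9 + 2·9^2 = $13.
Since P = $10 < min AVC = $13, price fails to cover variable cost at any output.
Best response: produce nothing and absorb the $418 fixed cost.

Shut down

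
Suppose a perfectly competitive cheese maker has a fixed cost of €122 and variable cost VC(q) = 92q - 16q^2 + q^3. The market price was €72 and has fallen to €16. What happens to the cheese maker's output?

AVC = 92 - 16q + q^2, minimized at q = 8 where min AVC = €28. MC = 92 - 32q + 3q^2.
At P = €72 ≥ min AVC, set P = MC on the rising branch: q = 10.
At P = €16 < min AVC = €28, price no longer covers variable cost at any output, so the firm shuts down: q = 0.

Output falls from 10 to 0 (the firm shuts down)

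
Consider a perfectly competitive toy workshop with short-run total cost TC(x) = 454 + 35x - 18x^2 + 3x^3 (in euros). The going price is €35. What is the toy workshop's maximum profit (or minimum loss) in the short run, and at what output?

AVC = 35 - 18x + 3x^2; min AVC = €8 at x = 3. Since P = €35 ≥ min AVC, the firm produces.
MC = 35 - 36x + 9x^2. Setting P = MC and taking the root on the rising branch gives x* = 4.
TR = 35·4 = 140. TC = 454 + 44 = 498. Profit = 140 − 498 = -€358.
By producing, the firm covers all variable cost plus €96 of fixed cost; shutting down would lose the full €454.

Profit = -€358 at x = 4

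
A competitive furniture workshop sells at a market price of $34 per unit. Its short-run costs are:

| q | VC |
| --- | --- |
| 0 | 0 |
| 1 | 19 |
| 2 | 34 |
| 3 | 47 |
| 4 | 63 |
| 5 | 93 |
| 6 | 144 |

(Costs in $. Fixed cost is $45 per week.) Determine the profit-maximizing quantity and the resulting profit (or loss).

q = 5; profit = $32

Compute π = P·q − TC at each output: q=0: -45; q=1: -30; q=2: -11; q=3: 10; q=4: 28; q=5: 32; q=6: 15.
Profit is maximized at q = 5. AVC there is 93/5 = $18.60 ≤ P, so producing beats shutting down (which would give -$45).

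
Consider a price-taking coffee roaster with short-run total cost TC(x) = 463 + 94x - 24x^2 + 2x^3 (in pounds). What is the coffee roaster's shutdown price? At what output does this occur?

£22 per unit, at x = 6

The shutdown price is the minimum of AVC. VC = 94x - 24x^2 + 2x^3, so AVC = 94 - 24x + 2x^2.
dAVC/dx = -24 + 4x = 0 gives x = 6. min AVC = 94 - 24·6 + 2·6^2 = 22.
For P < £22 the firm produces nothing.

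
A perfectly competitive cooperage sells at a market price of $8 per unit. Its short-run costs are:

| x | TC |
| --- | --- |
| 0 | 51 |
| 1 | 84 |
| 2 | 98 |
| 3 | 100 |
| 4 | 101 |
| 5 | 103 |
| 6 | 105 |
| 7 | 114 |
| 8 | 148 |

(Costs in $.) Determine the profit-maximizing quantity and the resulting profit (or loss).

Compute π = P·x − TC at each output: x=0: -51; x=1: -76; x=2: -82; x=3: -76; x=4: -69; x=5: -63; x=6: -57; x=7: -58; x=8: -84.
Profit is highest at x = 0. Equivalently, the lowest AVC in the table is 54/6 ≈ $9 at x = 6, and P = $8 falls below it — price never covers variable cost, so the firm shuts down and loses only its fixed cost.

x = 0 (shut down); profit = -$51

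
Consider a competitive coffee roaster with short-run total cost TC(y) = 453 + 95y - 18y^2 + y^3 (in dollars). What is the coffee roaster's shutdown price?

The firm shuts down when price falls below the minimum of average variable cost. AVC = VC/y = 95 - 18y + y^2.
At the minimum of AVC, MC = AVC. MC = 95 - 36y + 3y^2; setting MC = AVC gives 2y^2 - 18y = 0, so y = 9. min AVC = 14.
So the shutdown price is $14.

$14 per unit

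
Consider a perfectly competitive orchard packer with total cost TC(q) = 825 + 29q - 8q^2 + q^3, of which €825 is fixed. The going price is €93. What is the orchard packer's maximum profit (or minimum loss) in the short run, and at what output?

Profit = -€313 at q = 8

AVC = 29 - 8q + q^2; min AVC = €13 at q = 4. Since P = €93 ≥ min AVC, the firm produces.
MC = 29 - 16q + 3q^2. Setting P = MC and taking the root on the rising branch gives q* = 8.
TR = 93·8 = 744. TC = 825 + 232 = 1057. Profit = 744 − 1057 = -€313.
By producing, the firm covers all variable cost plus €512 of fixed cost; shutting down would lose the full €825.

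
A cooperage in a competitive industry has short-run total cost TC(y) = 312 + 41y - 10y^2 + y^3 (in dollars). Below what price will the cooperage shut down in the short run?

Short-run supply begins at min AVC. From VC = 41y - 10y^2 + y^3, AVC = 41 - 10y + y^2.
dAVC/dy = -10 + 2y = 0 gives y = 5. min AVC = 41 - 10·5 + 5^2 = 16.
The firm shuts down for any P below $16.

$16 per unit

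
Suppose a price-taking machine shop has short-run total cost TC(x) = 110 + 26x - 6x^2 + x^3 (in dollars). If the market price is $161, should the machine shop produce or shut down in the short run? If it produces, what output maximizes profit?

Strip out fixed cost: VC = 26x - 6x^2 + x^3. Then AVC = 26 - 6x + x^2 and MC = 26 - 12x + 3x^2.
The AVC parabola has its vertex at x = 6/2 = 3, where AVC = 26 - 6·3 + 3^2 = $17.
Since P = $161 ≥ min AVC = $17, price covers variable cost and the firm should produce.
P = MC gives -135 - 12x + 3x^2 = 0, with roots -5 and 9. Take the larger (rising MC): x* = 9.
Check: AVC at x = 9 is $53 ≤ P, so revenue covers variable cost.
Profit = P·x − TC = 161·9 − 587 = $862.

Produce at x = 9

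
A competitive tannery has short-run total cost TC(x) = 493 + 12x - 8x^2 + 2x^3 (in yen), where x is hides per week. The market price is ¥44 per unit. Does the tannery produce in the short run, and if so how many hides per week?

From TC, MC = TC'(x) = 12 - 16x + 6x^2 and AVC = VC/x = 12 - 8x + 2x^2.
AVC is minimized where dAVC/dx = -8 + 4x = 0, at x = 2; min AVC = 12 - 8·2 + 2·2^2 = ¥4.
P = ¥44 exceeds min AVC = ¥4, so the firm stays open.
Solving P = MC: -32 - 16x + 6x^2 = 0 ⇒ x = -4/3 or 4. On the upward-sloping branch, x* = 4.
Check: AVC at x = 4 is ¥12 ≤ P, so revenue covers variable cost.
Profit = P·x − TC = 44·4 − 541 = -¥365, a loss, but smaller than the ¥493 fixed cost the firm would lose by shutting down.

Produce at x = 4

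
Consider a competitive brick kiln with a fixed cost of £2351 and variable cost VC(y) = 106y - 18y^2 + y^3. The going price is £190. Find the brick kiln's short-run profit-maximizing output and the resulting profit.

Profit = -£391 at y = 14

AVC = 106 - 18y + y^2; min AVC = £25 at y = 9. Since P = £190 ≥ min AVC, the firm produces.
MC = 106 - 36y + 3y^2. Setting P = MC and taking the root on the rising branch gives y* = 14.
TR = 190·14 = 2660. TC = 2351 + 700 = 3051. Profit = 2660 − 3051 = -£391.
Shutting down would mean losing the fixed cost of £2351, so operating at a loss of £391 is better by £1960.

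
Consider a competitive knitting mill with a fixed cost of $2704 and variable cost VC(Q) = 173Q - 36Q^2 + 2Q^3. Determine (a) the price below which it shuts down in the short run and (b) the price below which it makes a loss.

AVC = 173 - 36Q + 2Q^2; minimized at Q = 9, giving min AVC = $11. That is the shutdown price.
ATC = 2704/Q + 173 - 36Q + 2Q^2. Setting dATC/dQ = −2704/Q^2 − 36 + 4Q = 0 gives Q = 13 (since 4·13^3 − 36·13^2 = 2704).
min ATC = 2704/13 + 173 − 36·13 + 2·13^2 = $251. That is the break-even price.
Between these two prices the firm operates at a loss; above $251 it earns a profit.

Shutdown price = $11; break-even price = $251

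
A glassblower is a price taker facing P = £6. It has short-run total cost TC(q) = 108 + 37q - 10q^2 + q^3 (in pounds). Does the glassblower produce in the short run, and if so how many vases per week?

Shut down

From TC, MC = TC'(q) = 37 - 20q + 3q^2 and AVC = VC/q = 37 - 10q + q^2.
AVC is minimized where dAVC/dq = -10 + 2q = 0, at q = 5; min AVC = 37 - 10·5 + 5^2 = £12.
P = £6 lies below min AVC = £12; no output level covers variable cost.
The firm minimizes its loss by shutting down and losing only its fixed cost of £108.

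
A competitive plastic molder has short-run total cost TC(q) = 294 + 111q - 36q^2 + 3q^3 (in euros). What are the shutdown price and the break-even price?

Shutdown price = €3; break-even price = €48

Shutdown price = min AVC. AVC = 111 - 36q + 3q^2, with vertex at q = 6 and minimum €3.
ATC = 294/q + 111 - 36q + 3q^2. Setting dATC/dq = −294/q^2 − 36 + 6q = 0 gives q = 7 (since 6·7^3 − 36·7^2 = 294).
min ATC = 294/7 + 111 − 36·7 + 3·7^2 = €48. That is the break-even price.
Between these two prices the firm operates at a loss; above €48 it earns a profit.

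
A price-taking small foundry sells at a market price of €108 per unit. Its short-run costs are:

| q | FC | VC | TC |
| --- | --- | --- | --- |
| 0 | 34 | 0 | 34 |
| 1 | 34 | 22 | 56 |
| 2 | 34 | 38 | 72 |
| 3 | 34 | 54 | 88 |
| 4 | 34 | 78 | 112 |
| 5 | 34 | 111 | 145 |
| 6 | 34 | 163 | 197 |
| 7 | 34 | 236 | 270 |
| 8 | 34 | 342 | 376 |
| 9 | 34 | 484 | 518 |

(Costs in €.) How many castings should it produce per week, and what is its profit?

q = 8; profit = €488

Tabulate TR − TC: q=0: -34; q=1: 52; q=2: 144; q=3: 236; q=4: 320; q=5: 395; q=6: 451; q=7: 486; q=8: 488; q=9: 454.
Profit is maximized at q = 8. AVC there is 342/8 = €42.75 ≤ P, so producing beats shutting down (which would give -€34).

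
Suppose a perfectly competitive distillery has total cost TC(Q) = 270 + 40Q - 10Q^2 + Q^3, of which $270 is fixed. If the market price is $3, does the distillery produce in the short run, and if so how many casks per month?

Shut down

Variable cost is VC = 40Q - 10Q^2 + Q^3, so AVC = VC/Q = 40 - 10Q + Q^2 and MC = dTC/dQ = 40 - 20Q + 3Q^2.
The AVC parabola has its vertex at Q = 10/2 = 5, where AVC = 40 - 10·5 + 5^2 = $15.
P = $3 lies below min AVC = $15; no output level covers variable cost.
Best response: produce nothing and absorb the $270 fixed cost.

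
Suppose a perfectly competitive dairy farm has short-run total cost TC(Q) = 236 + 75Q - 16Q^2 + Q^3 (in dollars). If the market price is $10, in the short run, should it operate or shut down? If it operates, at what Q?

Shut down

Variable cost is VC = 75Q - 16Q^2 + Q^3, so AVC = VC/Q = 75 - 16Q + Q^2 and MC = dTC/dQ = 75 - 32Q + 3Q^2.
AVC is minimized where dAVC/dQ = -16 + 2Q = 0, at Q = 8; min AVC = 75 - 16·8 + 8^2 = $11.
Since P = $10 < min AVC = $11, price fails to cover variable cost at any output.
Shutting down limits the loss to fixed cost, $236.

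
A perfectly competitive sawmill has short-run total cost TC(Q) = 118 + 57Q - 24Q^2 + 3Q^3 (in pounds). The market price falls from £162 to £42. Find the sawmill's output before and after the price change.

Output falls from 7 to 5

MC = 57 - 48Q + 9Q^2; the shutdown threshold is min AVC = £9 (at Q = 4).
With P = £162 above the shutdown price, P = MC gives Q = 7.
At P = £42 ≥ min AVC, set P = MC: Q = 5. The firm stays open but cuts output.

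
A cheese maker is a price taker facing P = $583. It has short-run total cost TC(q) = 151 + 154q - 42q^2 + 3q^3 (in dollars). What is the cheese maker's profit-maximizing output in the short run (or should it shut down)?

Variable cost is VC = 154q - 42q^2 + 3q^3, so AVC = VC/q = 154 - 42q + 3q^2 and MC = dTC/dq = 154 - 84q + 9q^2.
AVC is minimized where dAVC/dq = -42 + 6q = 0, at q = 7; min AVC = 154 - 42·7 + 3·7^2 = $7.
Since P = $583 ≥ min AVC = $7, price covers variable cost and the firm should produce.
Set P = MC: 583 = 154 - 84q + 9q^2 → -429 - 84q + 9q^2 = 0. The roots are q = -11/3 and q = 13; the profit-maximizing output is on the rising part of MC, so q* = 13.
Check: AVC at q = 13 is $115 ≤ P, so revenue covers variable cost.
Profit = P·q − TC = 583·13 − 1646 = $5933.

Produce at q = 13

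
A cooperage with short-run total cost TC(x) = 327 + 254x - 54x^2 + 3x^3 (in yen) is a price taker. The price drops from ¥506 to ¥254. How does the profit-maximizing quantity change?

MC = 254 - 108x + 9x^2; the shutdown threshold is min AVC = ¥11 (at x = 9).
With P = ¥506 above the shutdown price, P = MC gives x = 14.
At P = ¥254 ≥ min AVC, set P = MC: x = 12. The firm stays open but cuts output.

Output falls from 14 to 12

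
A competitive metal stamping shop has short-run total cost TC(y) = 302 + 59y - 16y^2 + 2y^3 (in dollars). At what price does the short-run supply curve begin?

$27 per unit

Short-run supply begins at min AVC. From VC = 59y - 16y^2 + 2y^3, AVC = 59 - 16y + 2y^2.
At the minimum of AVC, MC = AVC. MC = 59 - 32y + 6y^2; setting MC = AVC gives 4y^2 - 16y = 0, so y = 4. min AVC = 27.
The firm shuts down for any P below $27.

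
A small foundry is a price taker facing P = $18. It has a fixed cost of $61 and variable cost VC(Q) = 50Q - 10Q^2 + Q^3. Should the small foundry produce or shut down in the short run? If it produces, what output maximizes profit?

Shut down

Strip out fixed cost: VC = 50Q - 10Q^2 + Q^3. Then AVC = 50 - 10Q + Q^2 and MC = 50 - 20Q + 3Q^2.
AVC hits its minimum where MC = AVC, at Q = 5, giving min AVC = 50 - 10·5 + 5^2 = $25.
Since P = $18 < min AVC = $25, price fails to cover variable cost at any output.
The firm minimizes its loss by shutting down and losing only its fixed cost of $61.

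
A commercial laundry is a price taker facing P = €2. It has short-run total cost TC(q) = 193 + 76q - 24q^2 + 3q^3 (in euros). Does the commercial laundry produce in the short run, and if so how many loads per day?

Shut down

Strip out fixed cost: VC = 76q - 24q^2 + 3q^3. Then AVC = 76 - 24q + 3q^2 and MC = 76 - 48q + 9q^2.
AVC is minimized where dAVC/dq = -24 + 6q = 0, at q = 4; min AVC = 76 - 24·4 + 3·4^2 = €28.
P = €2 lies below min AVC = €28; no output level covers variable cost.
Shutting down limits the loss to fixed cost, €193.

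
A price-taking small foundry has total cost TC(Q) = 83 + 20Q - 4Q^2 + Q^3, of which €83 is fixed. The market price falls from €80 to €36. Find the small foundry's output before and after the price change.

Output falls from 6 to 4

MC = 20 - 8Q + 3Q^2; the shutdown threshold is min AVC = €16 (at Q = 2).
With P = €80 above the shutdown price, P = MC gives Q = 6.
At P = €36 ≥ min AVC, set P = MC: Q = 4. The firm stays open but cuts output.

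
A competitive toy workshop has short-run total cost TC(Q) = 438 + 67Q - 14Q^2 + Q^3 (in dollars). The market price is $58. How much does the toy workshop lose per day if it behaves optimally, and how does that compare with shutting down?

AVC = 67 - 14Q + Q^2; min AVC = $18 at Q = 7. Since P = $58 ≥ min AVC, the firm produces.
With MC = 67 - 28Q + 3Q^2, P = MC on the upward-sloping part at Q* = 9.
TR = 58·9 = 522. TC = 438 + 198 = 636. Profit = 522 − 636 = -$114.
That loss of $114 beats the $438 the firm would lose by shutting down; producing recovers $324 of fixed cost.

Profit = -$114 at Q = 9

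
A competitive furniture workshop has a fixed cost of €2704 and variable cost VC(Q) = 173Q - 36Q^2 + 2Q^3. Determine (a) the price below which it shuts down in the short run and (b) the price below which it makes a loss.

Shutdown price = €11; break-even price = €251

AVC = 173 - 36Q + 2Q^2; minimized at Q = 9, giving min AVC = €11. That is the shutdown price.
ATC = 2704/Q + 173 - 36Q + 2Q^2. Setting dATC/dQ = −2704/Q^2 − 36 + 4Q = 0 gives Q = 13 (since 4·13^3 − 36·13^2 = 2704).
min ATC = 2704/13 + 173 − 36·13 + 2·13^2 = €251. That is the break-even price.
Between these two prices the firm operates at a loss; above €251 it earns a profit.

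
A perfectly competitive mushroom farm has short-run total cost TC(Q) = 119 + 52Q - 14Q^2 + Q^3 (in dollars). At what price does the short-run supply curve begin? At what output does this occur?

$3 per unit, at Q = 7

The firm shuts down when price falls below the minimum of average variable cost. AVC = VC/Q = 52 - 14Q + Q^2.
dAVC/dQ = -14 + 2Q = 0 gives Q = 7. min AVC = 52 - 14·7 + 7^2 = 3.
The firm shuts down for any P below $3.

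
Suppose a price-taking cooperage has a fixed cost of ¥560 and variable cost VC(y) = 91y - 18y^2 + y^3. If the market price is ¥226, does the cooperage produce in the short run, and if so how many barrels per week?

Variable cost is VC = 91y - 18y^2 + y^3, so AVC = VC/y = 91 - 18y + y^2 and MC = dTC/dy = 91 - 36y + 3y^2.
AVC is minimized where dAVC/dy = -18 + 2y = 0, at y = 9; min AVC = 91 - 18·9 + 9^2 = ¥10.
Because ¥226 ≥ ¥10, revenue can cover variable cost; the firm operates.
P = MC gives -135 - 36y + 3y^2 = 0, with roots -3 and 15. Take the larger (rising MC): y* = 15.
Check: AVC at y = 15 is ¥46 ≤ P, so revenue covers variable cost.
Profit = P·y − TC = 226·15 − 1250 = ¥2140.

Produce at y = 15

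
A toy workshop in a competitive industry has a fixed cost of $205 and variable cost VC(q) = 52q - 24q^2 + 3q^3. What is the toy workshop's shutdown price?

The shutdown price is the minimum of AVC. VC = 52q - 24q^2 + 3q^3, so AVC = 52 - 24q + 3q^2.
At the minimum of AVC, MC = AVC. MC = 52 - 48q + 9q^2; setting MC = AVC gives 6q^2 - 24q = 0, so q = 4. min AVC = 4.
The firm shuts down for any P below $4.

$4 per unit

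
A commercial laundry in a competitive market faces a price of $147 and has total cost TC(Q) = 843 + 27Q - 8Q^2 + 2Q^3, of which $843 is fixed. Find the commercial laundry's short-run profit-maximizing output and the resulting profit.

AVC = 27 - 8Q + 2Q^2; min AVC = $19 at Q = 2. Since P = $147 ≥ min AVC, the firm produces.
MC = 27 - 16Q + 6Q^2. Setting P = MC and taking the root on the rising branch gives Q* = 6.
TR = 147·6 = 882. TC = 843 + 306 = 1149. Profit = 882 − 1149 = -$267.
That loss of $267 beats the $843 the firm would lose by shutting down; producing recovers $576 of fixed cost.

Profit = -$267 at Q = 6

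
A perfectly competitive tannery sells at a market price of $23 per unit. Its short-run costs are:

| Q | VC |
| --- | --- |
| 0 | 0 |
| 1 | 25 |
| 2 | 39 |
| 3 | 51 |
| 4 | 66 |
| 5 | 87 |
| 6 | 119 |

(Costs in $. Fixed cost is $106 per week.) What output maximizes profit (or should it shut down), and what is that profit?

Compute π = P·Q − TC at each output: Q=0: -106; Q=1: -108; Q=2: -99; Q=3: -88; Q=4: -80; Q=5: -78; Q=6: -87.
Profit is maximized at Q = 5. AVC there is 87/5 = $17.40 ≤ P, so producing beats shutting down (which would give -$106).

Q = 5; profit = -$78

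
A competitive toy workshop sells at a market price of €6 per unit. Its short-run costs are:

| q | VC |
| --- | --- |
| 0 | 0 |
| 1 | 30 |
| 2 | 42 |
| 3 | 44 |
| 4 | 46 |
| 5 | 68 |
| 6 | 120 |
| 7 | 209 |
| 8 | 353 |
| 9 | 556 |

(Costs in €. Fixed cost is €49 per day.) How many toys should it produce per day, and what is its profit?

Tabulate TR − TC: q=0: -49; q=1: -73; q=2: -79; q=3: -75; q=4: -71; q=5: -87; q=6: -133; q=7: -216; q=8: -354; q=9: -551.
Profit is highest at q = 0. Equivalently, the lowest AVC in the table is 46/4 ≈ €11.50 at q = 4, and P = €6 falls below it — price never covers variable cost, so the firm shuts down and loses only its fixed cost.

q = 0 (shut down); profit = -€49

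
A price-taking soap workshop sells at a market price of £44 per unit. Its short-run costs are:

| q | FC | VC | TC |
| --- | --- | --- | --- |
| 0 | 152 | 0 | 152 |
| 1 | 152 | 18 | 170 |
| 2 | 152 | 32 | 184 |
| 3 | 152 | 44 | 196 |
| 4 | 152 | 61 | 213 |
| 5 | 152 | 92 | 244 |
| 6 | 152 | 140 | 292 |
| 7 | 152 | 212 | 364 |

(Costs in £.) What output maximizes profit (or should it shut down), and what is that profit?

Compute π = P·q − TC at each output: q=0: -152; q=1: -126; q=2: -96; q=3: -64; q=4: -37; q=5: -24; q=6: -28; q=7: -56.
Profit is maximized at q = 5. AVC there is 92/5 = £18.40 ≤ P, so producing beats shutting down (which would give -£152).

q = 5; profit = -£24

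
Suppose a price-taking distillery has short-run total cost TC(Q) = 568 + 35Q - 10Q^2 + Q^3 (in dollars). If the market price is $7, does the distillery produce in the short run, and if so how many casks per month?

Shut down

From TC, MC = TC'(Q) = 35 - 20Q + 3Q^2 and AVC = VC/Q = 35 - 10Q + Q^2.
The AVC parabola has its vertex at Q = 10/2 = 5, where AVC = 35 - 10·5 + 5^2 = $10.
P = $7 lies below min AVC = $10; no output level covers variable cost.
Shutting down limits the loss to fixed cost, $568.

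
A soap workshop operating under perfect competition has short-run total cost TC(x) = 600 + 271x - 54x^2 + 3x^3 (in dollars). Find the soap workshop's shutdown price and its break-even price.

Shutdown price = $28; break-even price = $91

Shutdown price = min AVC. AVC = 271 - 54x + 3x^2, with vertex at x = 9 and minimum $28.
ATC = 600/x + 271 - 54x + 3x^2. Setting dATC/dx = −600/x^2 − 54 + 6x = 0 gives x = 10 (since 6·10^3 − 54·10^2 = 600).
min ATC = 600/10 + 271 − 54·10 + 3·10^2 = $91. That is the break-even price.
Between these two prices the firm operates at a loss; above $91 it earns a profit.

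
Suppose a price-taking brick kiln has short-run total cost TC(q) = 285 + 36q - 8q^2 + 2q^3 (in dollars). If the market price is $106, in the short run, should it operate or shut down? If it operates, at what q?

Variable cost is VC = 36q - 8q^2 + 2q^3, so AVC = VC/q = 36 - 8q + 2q^2 and MC = dTC/dq = 36 - 16q + 6q^2.
AVC hits its minimum where MC = AVC, at q = 2, giving min AVC = 36 - 8·2 + 2·2^2 = $28.
Because $106 ≥ $28, revenue can cover variable cost; the firm operates.
Set P = MC: 106 = 36 - 16q + 6q^2 → -70 - 16q + 6q^2 = 0. The roots are q = -7/3 and q = 5; the profit-maximizing output is on the rising part of MC, so q* = 5.
Check: AVC at q = 5 is $46 ≤ P, so revenue covers variable cost.
Profit = P·q − TC = 106·5 − 515 = $15.

Produce at q = 5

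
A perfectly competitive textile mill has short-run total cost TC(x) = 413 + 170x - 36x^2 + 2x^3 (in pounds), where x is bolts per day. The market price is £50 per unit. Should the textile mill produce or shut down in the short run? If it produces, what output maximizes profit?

Strip out fixed cost: VC = 170x - 36x^2 + 2x^3. Then AVC = 170 - 36x + 2x^2 and MC = 170 - 72x + 6x^2.
AVC hits its minimum where MC = AVC, at x = 9, giving min AVC = 170 - 36·9 + 2·9^2 = £8.
P = £50 exceeds min AVC = £8, so the firm stays open.
Solving P = MC: 120 - 72x + 6x^2 = 0 ⇒ x = 2 or 10. On the upward-sloping branch, x* = 10.
Check: AVC at x = 10 is £10 ≤ P, so revenue covers variable cost.
Profit = P·x − TC = 50·10 − 513 = -£13, a loss, but smaller than the £413 fixed cost the firm would lose by shutting down.

Produce at x = 10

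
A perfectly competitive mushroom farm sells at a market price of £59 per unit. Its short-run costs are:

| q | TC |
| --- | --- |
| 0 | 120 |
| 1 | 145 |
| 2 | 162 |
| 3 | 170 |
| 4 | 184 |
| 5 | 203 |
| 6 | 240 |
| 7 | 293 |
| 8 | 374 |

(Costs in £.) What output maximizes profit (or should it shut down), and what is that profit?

q = 7; profit = £120

Profit at each row (π = 59q − TC): q=0: -120; q=1: -86; q=2: -44; q=3: 7; q=4: 52; q=5: 92; q=6: 114; q=7: 120; q=8: 98.
Profit is maximized at q = 7. AVC there is 173/7 = £24.71 ≤ P, so producing beats shutting down (which would give -£120).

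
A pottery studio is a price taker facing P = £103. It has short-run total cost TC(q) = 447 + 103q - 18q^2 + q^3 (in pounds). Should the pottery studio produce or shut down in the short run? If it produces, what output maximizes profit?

Produce at q = 12

Strip out fixed cost: VC = 103q - 18q^2 + q^3. Then AVC = 103 - 18q + q^2 and MC = 103 - 36q + 3q^2.
The AVC parabola has its vertex at q = 18/2 = 9, where AVC = 103 - 18·9 + 9^2 = £22.
Since P = £103 ≥ min AVC = £22, price covers variable cost and the firm should produce.
Set P = MC: 103 = 103 - 36q + 3q^2 → -36q + 3q^2 = 0. The roots are q = 0 and q = 12; the profit-maximizing output is on the rising part of MC, so q* = 12.
Check: AVC at q = 12 is £31 ≤ P, so revenue covers variable cost.
Profit = P·q − TC = 103·12 − 819 = £417.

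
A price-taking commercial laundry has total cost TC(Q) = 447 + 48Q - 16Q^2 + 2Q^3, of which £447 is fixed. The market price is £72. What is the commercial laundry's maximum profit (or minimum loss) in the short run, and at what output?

Profit = -£159 at Q = 6

AVC = 48 - 16Q + 2Q^2 has its minimum £16 at Q = 4; price £72 clears that bar, so the firm operates.
With MC = 48 - 32Q + 6Q^2, P = MC on the upward-sloping part at Q* = 6.
TR = 72·6 = 432. TC = 447 + 144 = 591. Profit = 432 − 591 = -£159.
By producing, the firm covers all variable cost plus £288 of fixed cost; shutting down would lose the full £447.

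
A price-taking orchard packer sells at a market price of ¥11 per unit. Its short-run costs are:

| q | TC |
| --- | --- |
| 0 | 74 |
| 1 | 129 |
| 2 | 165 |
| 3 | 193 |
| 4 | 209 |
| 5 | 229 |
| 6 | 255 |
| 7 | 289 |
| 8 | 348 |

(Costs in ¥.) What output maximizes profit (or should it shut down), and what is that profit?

Compute π = P·q − TC at each output: q=0: -74; q=1: -118; q=2: -143; q=3: -160; q=4: -165; q=5: -174; q=6: -189; q=7: -212; q=8: -260.
Profit is highest at q = 0. Equivalently, the lowest AVC in the table is 181/6 ≈ ¥30.17 at q = 6, and P = ¥11 falls below it — price never covers variable cost, so the firm shuts down and loses only its fixed cost.

q = 0 (shut down); profit = -¥74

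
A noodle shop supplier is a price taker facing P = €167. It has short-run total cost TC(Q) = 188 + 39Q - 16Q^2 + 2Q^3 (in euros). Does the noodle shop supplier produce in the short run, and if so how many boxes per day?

From TC, MC = TC'(Q) = 39 - 32Q + 6Q^2 and AVC = VC/Q = 39 - 16Q + 2Q^2.
AVC hits its minimum where MC = AVC, at Q = 4, giving min AVC = 39 - 16·4 + 2·4^2 = €7.
Because €167 ≥ €7, revenue can cover variable cost; the firm operates.
Solving P = MC: -128 - 32Q + 6Q^2 = 0 ⇒ Q = -8/3 or 8. On the upward-sloping branch, Q* = 8.
Check: AVC at Q = 8 is €39 ≤ P, so revenue covers variable cost.
Profit = P·Q − TC = 167·8 − 500 = €836.

Produce at Q = 8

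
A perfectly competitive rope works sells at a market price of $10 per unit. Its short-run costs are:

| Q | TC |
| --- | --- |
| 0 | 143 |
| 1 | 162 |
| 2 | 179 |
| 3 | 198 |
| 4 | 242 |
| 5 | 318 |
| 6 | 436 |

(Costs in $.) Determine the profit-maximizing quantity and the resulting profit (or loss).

Q = 0 (shut down); profit = -$143

Profit at each row (π = 10Q − TC): Q=0: -143; Q=1: -152; Q=2: -159; Q=3: -168; Q=4: -202; Q=5: -268; Q=6: -376.
Profit is highest at Q = 0. Equivalently, the lowest AVC in the table is 36/2 ≈ $18 at Q = 2, and P = $10 falls below it — price never covers variable cost, so the firm shuts down and loses only its fixed cost.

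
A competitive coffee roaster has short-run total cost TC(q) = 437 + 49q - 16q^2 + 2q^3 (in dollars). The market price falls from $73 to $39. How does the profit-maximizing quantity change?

Output falls from 6 to 5

AVC = 49 - 16q + 2q^2, minimized at q = 4 where min AVC = $17. MC = 49 - 32q + 6q^2.
With P = $73 above the shutdown price, P = MC gives q = 6.
At P = $39 ≥ min AVC, set P = MC: q = 5. The firm stays open but cuts output.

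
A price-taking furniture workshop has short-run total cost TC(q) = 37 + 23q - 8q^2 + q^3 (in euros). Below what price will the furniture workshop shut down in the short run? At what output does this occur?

€7 per unit, at q = 4

Short-run supply begins at min AVC. From VC = 23q - 8q^2 + q^3, AVC = 23 - 8q + q^2.
At the minimum of AVC, MC = AVC. MC = 23 - 16q + 3q^2; setting MC = AVC gives 2q^2 - 8q = 0, so q = 4. min AVC = 7.
For P < €7 the firm produces nothing.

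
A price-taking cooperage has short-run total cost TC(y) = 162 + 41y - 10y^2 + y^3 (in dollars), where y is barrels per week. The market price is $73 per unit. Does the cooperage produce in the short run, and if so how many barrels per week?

Produce at y = 8

Variable cost is VC = 41y - 10y^2 + y^3, so AVC = VC/y = 41 - 10y + y^2 and MC = dTC/dy = 41 - 20y + 3y^2.
AVC hits its minimum where MC = AVC, at y = 5, giving min AVC = 41 - 10·5 + 5^2 = $16.
P = $73 exceeds min AVC = $16, so the firm stays open.
Set P = MC: 73 = 41 - 20y + 3y^2 → -32 - 20y + 3y^2 = 0. The roots are y = -4/3 and y = 8; the profit-maximizing output is on the rising part of MC, so y* = 8.
Check: AVC at y = 8 is $25 ≤ P, so revenue covers variable cost.
Profit = P·y − TC = 73·8 − 362 = $222.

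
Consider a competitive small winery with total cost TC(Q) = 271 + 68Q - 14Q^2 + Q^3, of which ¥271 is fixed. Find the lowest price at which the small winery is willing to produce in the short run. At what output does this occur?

The firm shuts down when price falls below the minimum of average variable cost. AVC = VC/Q = 68 - 14Q + Q^2.
At the minimum of AVC, MC = AVC. MC = 68 - 28Q + 3Q^2; setting MC = AVC gives 2Q^2 - 14Q = 0, so Q = 7. min AVC = 19.
So the shutdown price is ¥19.

¥19 per unit, at Q = 7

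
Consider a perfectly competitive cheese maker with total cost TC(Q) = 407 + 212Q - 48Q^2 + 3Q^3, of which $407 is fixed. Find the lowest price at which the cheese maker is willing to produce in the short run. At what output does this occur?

Short-run supply begins at min AVC. From VC = 212Q - 48Q^2 + 3Q^3, AVC = 212 - 48Q + 3Q^2.
dAVC/dQ = -48 + 6Q = 0 gives Q = 8. min AVC = 212 - 48·8 + 3·8^2 = 20.
So the shutdown price is $20.

$20 per unit, at Q = 8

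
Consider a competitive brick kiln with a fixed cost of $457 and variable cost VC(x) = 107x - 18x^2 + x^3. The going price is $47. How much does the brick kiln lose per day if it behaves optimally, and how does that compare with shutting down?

AVC = 107 - 18x + x^2; min AVC = $26 at x = 9. Since P = $47 ≥ min AVC, the firm produces.
MC = 107 - 36x + 3x^2. Setting P = MC and taking the root on the rising branch gives x* = 10.
TR = 47·10 = 470. TC = 457 + 270 = 727. Profit = 470 − 727 = -$257.
That loss of $257 beats the $457 the firm would lose by shutting down; producing recovers $200 of fixed cost.

Profit = -$257 at x = 10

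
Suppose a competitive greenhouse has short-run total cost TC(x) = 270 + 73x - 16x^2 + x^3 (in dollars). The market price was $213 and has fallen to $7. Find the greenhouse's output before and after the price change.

MC = 73 - 32x + 3x^2; the shutdown threshold is min AVC = $9 (at x = 8).
With P = $213 above the shutdown price, P = MC gives x = 14.
At P = $7 < min AVC = $9, price no longer covers variable cost at any output, so the firm shuts down: x = 0.

Output falls from 14 to 0 (the firm shuts down)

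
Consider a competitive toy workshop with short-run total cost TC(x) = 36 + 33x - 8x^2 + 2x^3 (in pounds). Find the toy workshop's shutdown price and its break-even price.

Shutdown price = £25; break-even price = £39

Shutdown price = min AVC. AVC = 33 - 8x + 2x^2, with vertex at x = 2 and minimum £25.
ATC = 36/x + 33 - 8x + 2x^2. Setting dATC/dx = −36/x^2 − 8 + 4x = 0 gives x = 3 (since 4·3^3 − 8·3^2 = 36).
min ATC = 36/3 + 33 − 8·3 + 2·3^2 = £39. That is the break-even price.
Between these two prices the firm operates at a loss; above £39 it earns a profit.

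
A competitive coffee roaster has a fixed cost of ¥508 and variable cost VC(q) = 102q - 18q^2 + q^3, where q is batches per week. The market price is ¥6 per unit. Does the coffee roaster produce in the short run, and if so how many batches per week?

Shut down

Variable cost is VC = 102q - 18q^2 + q^3, so AVC = VC/q = 102 - 18q + q^2 and MC = dTC/dq = 102 - 36q + 3q^2.
AVC hits its minimum where MC = AVC, at q = 9, giving min AVC = 102 - 18·9 + 9^2 = ¥21.
Since P = ¥6 < min AVC = ¥21, price fails to cover variable cost at any output.
The firm minimizes its loss by shutting down and losing only its fixed cost of ¥508.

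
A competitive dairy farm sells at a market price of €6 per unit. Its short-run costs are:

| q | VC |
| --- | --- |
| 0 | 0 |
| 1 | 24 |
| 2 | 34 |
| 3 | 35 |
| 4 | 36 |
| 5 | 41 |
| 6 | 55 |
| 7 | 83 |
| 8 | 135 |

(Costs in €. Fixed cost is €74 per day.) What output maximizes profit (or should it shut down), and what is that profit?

Compute π = P·q − TC at each output: q=0: -74; q=1: -92; q=2: -96; q=3: -91; q=4: -86; q=5: -85; q=6: -93; q=7: -115; q=8: -161.
Profit is highest at q = 0. Equivalently, the lowest AVC in the table is 41/5 ≈ €8.20 at q = 5, and P = €6 falls below it — price never covers variable cost, so the firm shuts down and loses only its fixed cost.

q = 0 (shut down); profit = -€74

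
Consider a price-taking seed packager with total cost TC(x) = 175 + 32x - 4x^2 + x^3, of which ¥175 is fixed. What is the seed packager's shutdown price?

¥28 per unit

The shutdown price is the minimum of AVC. VC = 32x - 4x^2 + x^3, so AVC = 32 - 4x + x^2.
dAVC/dx = -4 + 2x = 0 gives x = 2. min AVC = 32 - 4·2 + 2^2 = 28.
So the shutdown price is ¥28.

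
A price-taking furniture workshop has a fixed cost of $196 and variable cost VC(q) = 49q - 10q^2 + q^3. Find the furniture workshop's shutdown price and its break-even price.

Shutdown price = min AVC. AVC = 49 - 10q + q^2, with vertex at q = 5 and minimum $24.
ATC = 196/q + 49 - 10q + q^2. Setting dATC/dq = −196/q^2 − 10 + 2q = 0 gives q = 7 (since 2·7^3 − 10·7^2 = 196).
min ATC = 196/7 + 49 − 10·7 + 7^2 = $56. That is the break-even price.
Between these two prices the firm operates at a loss; above $56 it earns a profit.

Shutdown price = $24; break-even price = $56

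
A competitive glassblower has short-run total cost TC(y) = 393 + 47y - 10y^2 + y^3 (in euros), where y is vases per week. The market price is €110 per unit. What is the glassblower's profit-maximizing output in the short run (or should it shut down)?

Variable cost is VC = 47y - 10y^2 + y^3, so AVC = VC/y = 47 - 10y + y^2 and MC = dTC/dy = 47 - 20y + 3y^2.
AVC hits its minimum where MC = AVC, at y = 5, giving min AVC = 47 - 10·5 + 5^2 = €22.
Because €110 ≥ €22, revenue can cover variable cost; the firm operates.
P = MC gives -63 - 20y + 3y^2 = 0, with roots -7/3 and 9. Take the larger (rising MC): y* = 9.
Check: AVC at y = 9 is €38 ≤ P, so revenue covers variable cost.
Profit = P·y − TC = 110·9 − 735 = €255.

Produce at y = 9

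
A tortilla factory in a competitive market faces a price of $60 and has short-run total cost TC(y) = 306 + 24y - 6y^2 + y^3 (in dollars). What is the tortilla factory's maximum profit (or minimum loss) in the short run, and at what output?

Profit = -$90 at y = 6

AVC = 24 - 6y + y^2 has its minimum $15 at y = 3; price $60 clears that bar, so the firm operates.
With MC = 24 - 12y + 3y^2, P = MC on the upward-sloping part at y* = 6.
TR = 60·6 = 360. TC = 306 + 144 = 450. Profit = 360 − 450 = -$90.
By producing, the firm covers all variable cost plus $216 of fixed cost; shutting down would lose the full $306.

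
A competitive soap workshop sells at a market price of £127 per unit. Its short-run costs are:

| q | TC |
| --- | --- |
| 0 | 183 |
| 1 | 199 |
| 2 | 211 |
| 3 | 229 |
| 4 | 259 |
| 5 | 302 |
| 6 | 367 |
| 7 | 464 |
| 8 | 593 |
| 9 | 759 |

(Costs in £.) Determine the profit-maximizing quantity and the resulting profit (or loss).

q = 7; profit = £425

Tabulate TR − TC: q=0: -183; q=1: -72; q=2: 43; q=3: 152; q=4: 249; q=5: 333; q=6: 395; q=7: 425; q=8: 423; q=9: 384.
Profit is maximized at q = 7. AVC there is 281/7 = £40.14 ≤ P, so producing beats shutting down (which would give -£183).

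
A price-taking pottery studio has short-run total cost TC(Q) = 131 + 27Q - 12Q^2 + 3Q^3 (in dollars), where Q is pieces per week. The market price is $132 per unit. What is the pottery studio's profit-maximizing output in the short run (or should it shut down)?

Strip out fixed cost: VC = 27Q - 12Q^2 + 3Q^3. Then AVC = 27 - 12Q + 3Q^2 and MC = 27 - 24Q + 9Q^2.
AVC hits its minimum where MC = AVC, at Q = 2, giving min AVC = 27 - 12·2 + 3·2^2 = $15.
P = $132 exceeds min AVC = $15, so the firm stays open.
P = MC gives -105 - 24Q + 9Q^2 = 0, with roots -7/3 and 5. Take the larger (rising MC): Q* = 5.
Check: AVC at Q = 5 is $42 ≤ P, so revenue covers variable cost.
Profit = P·Q − TC = 132·5 − 341 = $319.

Produce at Q = 5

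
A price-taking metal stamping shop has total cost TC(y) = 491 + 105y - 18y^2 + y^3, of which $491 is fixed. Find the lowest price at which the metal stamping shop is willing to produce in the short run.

$24 per unit

The firm shuts down when price falls below the minimum of average variable cost. AVC = VC/y = 105 - 18y + y^2.
At the minimum of AVC, MC = AVC. MC = 105 - 36y + 3y^2; setting MC = AVC gives 2y^2 - 18y = 0, so y = 9. min AVC = 24.
The firm shuts down for any P below $24.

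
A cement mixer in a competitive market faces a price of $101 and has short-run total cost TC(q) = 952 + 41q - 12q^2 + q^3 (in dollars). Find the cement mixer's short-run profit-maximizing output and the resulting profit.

Profit = -$152 at q = 10

AVC = 41 - 12q + q^2; min AVC = $5 at q = 6. Since P = $101 ≥ min AVC, the firm produces.
With MC = 41 - 24q + 3q^2, P = MC on the upward-sloping part at q* = 10.
TR = 101·10 = 1010. TC = 952 + 210 = 1162. Profit = 1010 − 1162 = -$152.
That loss of $152 beats the $952 the firm would lose by shutting down; producing recovers $800 of fixed cost.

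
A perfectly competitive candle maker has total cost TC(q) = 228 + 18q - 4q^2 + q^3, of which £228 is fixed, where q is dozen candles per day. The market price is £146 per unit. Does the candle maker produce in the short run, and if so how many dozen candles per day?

Strip out fixed cost: VC = 18q - 4q^2 + q^3. Then AVC = 18 - 4q + q^2 and MC = 18 - 8q + 3q^2.
The AVC parabola has its vertex at q = 4/2 = 2, where AVC = 18 - 4·2 + 2^2 = £14.
Because £146 ≥ £14, revenue can cover variable cost; the firm operates.
P = MC gives -128 - 8q + 3q^2 = 0, with roots -16/3 and 8. Take the larger (rising MC): q* = 8.
Check: AVC at q = 8 is £50 ≤ P, so revenue covers variable cost.
Profit = P·q − TC = 146·8 − 628 = £540.

Produce at q = 8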